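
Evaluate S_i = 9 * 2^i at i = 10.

S_10 = 9 * 2^10 = 9 * 1024 = 9216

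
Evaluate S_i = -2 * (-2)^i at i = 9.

S_9 = -2 * (-2)^9 = -2 * -512 = 1024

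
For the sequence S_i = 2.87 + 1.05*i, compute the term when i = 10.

S_10 = 2.87 + 1.05*10 = 2.87 + 10.5 = 13.37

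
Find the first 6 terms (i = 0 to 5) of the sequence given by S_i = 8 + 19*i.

This is an arithmetic sequence.
i=0: S_0 = 8 + 19*0 = 8
i=1: S_1 = 8 + 19*1 = 27
i=2: S_2 = 8 + 19*2 = 46
i=3: S_3 = 8 + 19*3 = 65
i=4: S_4 = 8 + 19*4 = 84
i=5: S_5 = 8 + 19*5 = 103
The first 6 terms are: [8, 27, 46, 65, 84, 103]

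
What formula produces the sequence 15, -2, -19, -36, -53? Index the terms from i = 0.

Check differences: -2 - 15 = -17
-19 - -2 = -17
Common difference d = -17.
First term a = 15.
Formula: S_i = 15 - 17*i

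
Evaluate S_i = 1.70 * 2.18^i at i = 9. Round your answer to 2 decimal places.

S_9 = 1.7 * 2.18^9 ≈ 1.7 * 1112.0094 ≈ 1890.42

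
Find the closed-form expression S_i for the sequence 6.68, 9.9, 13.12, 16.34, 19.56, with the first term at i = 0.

Check differences: 9.9 - 6.68 = 3.22
13.12 - 9.9 = 3.22
Common difference d = 3.22.
First term a = 6.68.
Formula: S_i = 6.68 + 3.22*i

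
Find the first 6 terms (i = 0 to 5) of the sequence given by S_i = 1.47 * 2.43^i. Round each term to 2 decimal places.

This is a geometric sequence.
i=0: S_0 = 1.47 * 2.43^0 = 1.47
i=1: S_1 = 1.47 * 2.43^1 ≈ 3.57
i=2: S_2 = 1.47 * 2.43^2 ≈ 8.68
i=3: S_3 = 1.47 * 2.43^3 ≈ 21.09
i=4: S_4 = 1.47 * 2.43^4 ≈ 51.26
i=5: S_5 = 1.47 * 2.43^5 ≈ 124.55
The first 6 terms are: [1.47, 3.57, 8.68, 21.09, 51.26, 124.55]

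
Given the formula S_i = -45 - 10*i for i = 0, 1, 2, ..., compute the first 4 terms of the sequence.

This is an arithmetic sequence.
i=0: S_0 = -45 + -10*0 = -45
i=1: S_1 = -45 + -10*1 = -55
i=2: S_2 = -45 + -10*2 = -65
i=3: S_3 = -45 + -10*3 = -75
The first 4 terms are: [-45, -55, -65, -75]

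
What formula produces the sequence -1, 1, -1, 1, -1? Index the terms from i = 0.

Check ratios: 1 / -1 = -1.0
Common ratio r = -1.
First term a = -1.
Formula: S_i = -1 * (-1)^i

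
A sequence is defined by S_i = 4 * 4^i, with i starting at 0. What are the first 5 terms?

This is a geometric sequence.
i=0: S_0 = 4 * 4^0 = 4
i=1: S_1 = 4 * 4^1 = 16
i=2: S_2 = 4 * 4^2 = 64
i=3: S_3 = 4 * 4^3 = 256
i=4: S_4 = 4 * 4^4 = 1024
The first 5 terms are: [4, 16, 64, 256, 1024]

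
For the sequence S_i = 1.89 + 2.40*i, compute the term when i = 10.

S_10 = 1.89 + 2.4*10 = 1.89 + 24.0 = 25.89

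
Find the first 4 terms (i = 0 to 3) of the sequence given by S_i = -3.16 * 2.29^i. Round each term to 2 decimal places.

This is a geometric sequence.
i=0: S_0 = -3.16 * 2.29^0 = -3.16
i=1: S_1 = -3.16 * 2.29^1 ≈ -7.24
i=2: S_2 = -3.16 * 2.29^2 ≈ -16.57
i=3: S_3 = -3.16 * 2.29^3 ≈ -37.95
The first 4 terms are: [-3.16, -7.24, -16.57, -37.95]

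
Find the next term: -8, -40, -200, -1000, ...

Ratios: -40 / -8 = 5.0
This is a geometric sequence with common ratio r = 5.
Next term = -1000 * 5 = -5000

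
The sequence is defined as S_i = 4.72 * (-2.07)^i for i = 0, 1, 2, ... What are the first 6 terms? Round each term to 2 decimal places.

This is a geometric sequence.
i=0: S_0 = 4.72 * (-2.07)^0 = 4.72
i=1: S_1 = 4.72 * (-2.07)^1 ≈ -9.77
i=2: S_2 = 4.72 * (-2.07)^2 ≈ 20.22
i=3: S_3 = 4.72 * (-2.07)^3 ≈ -41.87
i=4: S_4 = 4.72 * (-2.07)^4 ≈ 86.66
i=5: S_5 = 4.72 * (-2.07)^5 ≈ -179.39
The first 6 terms are: [4.72, -9.77, 20.22, -41.87, 86.66, -179.39]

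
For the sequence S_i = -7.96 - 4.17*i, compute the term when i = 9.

S_9 = -7.96 + -4.17*9 = -7.96 + -37.53 = -45.49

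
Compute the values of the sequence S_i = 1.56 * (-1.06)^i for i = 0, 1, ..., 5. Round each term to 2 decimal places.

This is a geometric sequence.
i=0: S_0 = 1.56 * (-1.06)^0 = 1.56
i=1: S_1 = 1.56 * (-1.06)^1 ≈ -1.65
i=2: S_2 = 1.56 * (-1.06)^2 ≈ 1.75
i=3: S_3 = 1.56 * (-1.06)^3 ≈ -1.86
i=4: S_4 = 1.56 * (-1.06)^4 ≈ 1.97
i=5: S_5 = 1.56 * (-1.06)^5 ≈ -2.09
The first 6 terms are: [1.56, -1.65, 1.75, -1.86, 1.97, -2.09]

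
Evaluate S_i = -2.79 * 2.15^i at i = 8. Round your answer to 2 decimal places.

S_8 = -2.79 * 2.15^8 ≈ -2.79 * 456.5703 ≈ -1273.83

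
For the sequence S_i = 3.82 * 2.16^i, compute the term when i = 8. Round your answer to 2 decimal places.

S_8 = 3.82 * 2.16^8 ≈ 3.82 * 473.8381 ≈ 1810.06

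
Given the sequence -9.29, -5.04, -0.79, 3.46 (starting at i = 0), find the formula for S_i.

Check differences: -5.04 - -9.29 = 4.25
-0.79 - -5.04 = 4.25
Common difference d = 4.25.
First term a = -9.29.
Formula: S_i = -9.29 + 4.25*i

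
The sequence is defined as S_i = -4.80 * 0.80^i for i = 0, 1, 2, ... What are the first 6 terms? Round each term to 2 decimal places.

This is a geometric sequence.
i=0: S_0 = -4.8 * 0.8^0 = -4.8
i=1: S_1 = -4.8 * 0.8^1 = -3.84
i=2: S_2 = -4.8 * 0.8^2 ≈ -3.07
i=3: S_3 = -4.8 * 0.8^3 ≈ -2.46
i=4: S_4 = -4.8 * 0.8^4 ≈ -1.97
i=5: S_5 = -4.8 * 0.8^5 ≈ -1.57
The first 6 terms are: [-4.8, -3.84, -3.07, -2.46, -1.97, -1.57]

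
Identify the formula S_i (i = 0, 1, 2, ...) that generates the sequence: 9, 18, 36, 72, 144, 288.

Check ratios: 18 / 9 = 2.0
Common ratio r = 2.
First term a = 9.
Formula: S_i = 9 * 2^i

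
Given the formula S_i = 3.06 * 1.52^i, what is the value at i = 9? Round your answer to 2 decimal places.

S_9 = 3.06 * 1.52^9 ≈ 3.06 * 43.3104 ≈ 132.53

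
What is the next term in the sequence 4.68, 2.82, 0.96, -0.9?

Differences: 2.82 - 4.68 = -1.86
This is an arithmetic sequence with common difference d = -1.86.
Next term = -0.9 + -1.86 = -2.76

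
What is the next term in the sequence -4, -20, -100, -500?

Ratios: -20 / -4 = 5.0
This is a geometric sequence with common ratio r = 5.
Next term = -500 * 5 = -2500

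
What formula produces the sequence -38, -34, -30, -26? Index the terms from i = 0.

Check differences: -34 - -38 = 4
-30 - -34 = 4
Common difference d = 4.
First term a = -38.
Formula: S_i = -38 + 4*i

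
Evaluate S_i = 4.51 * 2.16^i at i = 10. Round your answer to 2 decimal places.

S_10 = 4.51 * 2.16^10 ≈ 4.51 * 2210.7392 ≈ 9970.43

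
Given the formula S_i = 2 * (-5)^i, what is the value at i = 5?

S_5 = 2 * (-5)^5 = 2 * -3125 = -6250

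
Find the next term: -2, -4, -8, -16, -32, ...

Ratios: -4 / -2 = 2.0
This is a geometric sequence with common ratio r = 2.
Next term = -32 * 2 = -64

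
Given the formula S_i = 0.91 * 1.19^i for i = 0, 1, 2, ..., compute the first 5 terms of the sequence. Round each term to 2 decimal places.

This is a geometric sequence.
i=0: S_0 = 0.91 * 1.19^0 = 0.91
i=1: S_1 = 0.91 * 1.19^1 ≈ 1.08
i=2: S_2 = 0.91 * 1.19^2 ≈ 1.29
i=3: S_3 = 0.91 * 1.19^3 ≈ 1.53
i=4: S_4 = 0.91 * 1.19^4 ≈ 1.82
The first 5 terms are: [0.91, 1.08, 1.29, 1.53, 1.82]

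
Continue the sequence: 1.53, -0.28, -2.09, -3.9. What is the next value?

Differences: -0.28 - 1.53 = -1.81
This is an arithmetic sequence with common difference d = -1.81.
Next term = -3.9 + -1.81 = -5.71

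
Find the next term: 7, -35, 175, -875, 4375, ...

Ratios: -35 / 7 = -5.0
This is a geometric sequence with common ratio r = -5.
Next term = 4375 * -5 = -21875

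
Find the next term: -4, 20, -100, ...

Ratios: 20 / -4 = -5.0
This is a geometric sequence with common ratio r = -5.
Next term = -100 * -5 = 500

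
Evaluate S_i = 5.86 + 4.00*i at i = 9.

S_9 = 5.86 + 4.0*9 = 5.86 + 36.0 = 41.86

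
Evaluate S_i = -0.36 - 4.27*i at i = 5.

S_5 = -0.36 + -4.27*5 = -0.36 + -21.35 = -21.71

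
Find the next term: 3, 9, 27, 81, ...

Ratios: 9 / 3 = 3.0
This is a geometric sequence with common ratio r = 3.
Next term = 81 * 3 = 243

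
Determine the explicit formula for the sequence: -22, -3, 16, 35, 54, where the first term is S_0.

Check differences: -3 - -22 = 19
16 - -3 = 19
Common difference d = 19.
First term a = -22.
Formula: S_i = -22 + 19*i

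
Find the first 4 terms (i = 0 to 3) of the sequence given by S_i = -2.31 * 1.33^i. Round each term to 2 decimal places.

This is a geometric sequence.
i=0: S_0 = -2.31 * 1.33^0 = -2.31
i=1: S_1 = -2.31 * 1.33^1 ≈ -3.07
i=2: S_2 = -2.31 * 1.33^2 ≈ -4.09
i=3: S_3 = -2.31 * 1.33^3 ≈ -5.43
The first 4 terms are: [-2.31, -3.07, -4.09, -5.43]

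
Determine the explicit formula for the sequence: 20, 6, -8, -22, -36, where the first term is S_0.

Check differences: 6 - 20 = -14
-8 - 6 = -14
Common difference d = -14.
First term a = 20.
Formula: S_i = 20 - 14*i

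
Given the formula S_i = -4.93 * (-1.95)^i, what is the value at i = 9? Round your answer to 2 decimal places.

S_9 = -4.93 * (-1.95)^9 ≈ -4.93 * -407.6726 ≈ 2009.83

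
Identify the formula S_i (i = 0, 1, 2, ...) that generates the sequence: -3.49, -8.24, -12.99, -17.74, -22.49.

Check differences: -8.24 - -3.49 = -4.75
-12.99 - -8.24 = -4.75
Common difference d = -4.75.
First term a = -3.49.
Formula: S_i = -3.49 - 4.75*i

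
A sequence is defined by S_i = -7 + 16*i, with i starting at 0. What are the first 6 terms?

This is an arithmetic sequence.
i=0: S_0 = -7 + 16*0 = -7
i=1: S_1 = -7 + 16*1 = 9
i=2: S_2 = -7 + 16*2 = 25
i=3: S_3 = -7 + 16*3 = 41
i=4: S_4 = -7 + 16*4 = 57
i=5: S_5 = -7 + 16*5 = 73
The first 6 terms are: [-7, 9, 25, 41, 57, 73]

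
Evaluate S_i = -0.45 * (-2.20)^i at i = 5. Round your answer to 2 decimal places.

S_5 = -0.45 * (-2.2)^5 ≈ -0.45 * -51.5363 ≈ 23.19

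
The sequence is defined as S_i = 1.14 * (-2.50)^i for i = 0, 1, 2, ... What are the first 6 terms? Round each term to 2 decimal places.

This is a geometric sequence.
i=0: S_0 = 1.14 * (-2.5)^0 = 1.14
i=1: S_1 = 1.14 * (-2.5)^1 = -2.85
i=2: S_2 = 1.14 * (-2.5)^2 ≈ 7.13
i=3: S_3 = 1.14 * (-2.5)^3 ≈ -17.81
i=4: S_4 = 1.14 * (-2.5)^4 ≈ 44.53
i=5: S_5 = 1.14 * (-2.5)^5 ≈ -111.33
The first 6 terms are: [1.14, -2.85, 7.13, -17.81, 44.53, -111.33]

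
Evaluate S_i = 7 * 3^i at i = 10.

S_10 = 7 * 3^10 = 7 * 59049 = 413343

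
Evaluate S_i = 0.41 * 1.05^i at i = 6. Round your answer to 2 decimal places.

S_6 = 0.41 * 1.05^6 ≈ 0.41 * 1.3401 ≈ 0.55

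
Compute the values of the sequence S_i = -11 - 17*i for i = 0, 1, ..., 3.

This is an arithmetic sequence.
i=0: S_0 = -11 + -17*0 = -11
i=1: S_1 = -11 + -17*1 = -28
i=2: S_2 = -11 + -17*2 = -45
i=3: S_3 = -11 + -17*3 = -62
The first 4 terms are: [-11, -28, -45, -62]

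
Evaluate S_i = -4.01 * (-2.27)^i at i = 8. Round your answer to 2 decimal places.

S_8 = -4.01 * (-2.27)^8 ≈ -4.01 * 705.0288 ≈ -2827.17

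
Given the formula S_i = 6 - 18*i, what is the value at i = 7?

S_7 = 6 + -18*7 = 6 + -126 = -120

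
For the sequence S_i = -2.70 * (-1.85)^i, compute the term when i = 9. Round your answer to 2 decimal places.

S_9 = -2.7 * (-1.85)^9 ≈ -2.7 * -253.8315 ≈ 685.35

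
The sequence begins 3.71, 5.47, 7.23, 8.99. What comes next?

Differences: 5.47 - 3.71 = 1.76
This is an arithmetic sequence with common difference d = 1.76.
Next term = 8.99 + 1.76 = 10.75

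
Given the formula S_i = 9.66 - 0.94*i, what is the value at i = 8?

S_8 = 9.66 + -0.94*8 = 9.66 + -7.52 = 2.14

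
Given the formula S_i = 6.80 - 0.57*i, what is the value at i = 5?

S_5 = 6.8 + -0.57*5 = 6.8 + -2.85 = 3.95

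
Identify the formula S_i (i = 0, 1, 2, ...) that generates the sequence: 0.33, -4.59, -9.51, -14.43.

Check differences: -4.59 - 0.33 = -4.92
-9.51 - -4.59 = -4.92
Common difference d = -4.92.
First term a = 0.33.
Formula: S_i = 0.33 - 4.92*i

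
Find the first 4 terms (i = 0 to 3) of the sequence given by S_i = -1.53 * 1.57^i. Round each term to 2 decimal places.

This is a geometric sequence.
i=0: S_0 = -1.53 * 1.57^0 = -1.53
i=1: S_1 = -1.53 * 1.57^1 ≈ -2.4
i=2: S_2 = -1.53 * 1.57^2 ≈ -3.77
i=3: S_3 = -1.53 * 1.57^3 ≈ -5.92
The first 4 terms are: [-1.53, -2.4, -3.77, -5.92]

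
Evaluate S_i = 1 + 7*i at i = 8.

S_8 = 1 + 7*8 = 1 + 56 = 57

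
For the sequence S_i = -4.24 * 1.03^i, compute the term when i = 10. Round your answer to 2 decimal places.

S_10 = -4.24 * 1.03^10 ≈ -4.24 * 1.3439 ≈ -5.7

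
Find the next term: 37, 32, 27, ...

Differences: 32 - 37 = -5
This is an arithmetic sequence with common difference d = -5.
Next term = 27 + -5 = 22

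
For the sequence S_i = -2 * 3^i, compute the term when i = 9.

S_9 = -2 * 3^9 = -2 * 19683 = -39366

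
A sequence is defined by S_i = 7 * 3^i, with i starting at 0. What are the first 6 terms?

This is a geometric sequence.
i=0: S_0 = 7 * 3^0 = 7
i=1: S_1 = 7 * 3^1 = 21
i=2: S_2 = 7 * 3^2 = 63
i=3: S_3 = 7 * 3^3 = 189
i=4: S_4 = 7 * 3^4 = 567
i=5: S_5 = 7 * 3^5 = 1701
The first 6 terms are: [7, 21, 63, 189, 567, 1701]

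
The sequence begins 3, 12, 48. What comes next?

Ratios: 12 / 3 = 4.0
This is a geometric sequence with common ratio r = 4.
Next term = 48 * 4 = 192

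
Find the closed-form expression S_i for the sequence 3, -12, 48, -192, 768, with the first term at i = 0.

Check ratios: -12 / 3 = -4.0
Common ratio r = -4.
First term a = 3.
Formula: S_i = 3 * (-4)^i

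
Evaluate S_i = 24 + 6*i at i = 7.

S_7 = 24 + 6*7 = 24 + 42 = 66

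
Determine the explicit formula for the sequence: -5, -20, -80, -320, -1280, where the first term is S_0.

Check ratios: -20 / -5 = 4.0
Common ratio r = 4.
First term a = -5.
Formula: S_i = -5 * 4^i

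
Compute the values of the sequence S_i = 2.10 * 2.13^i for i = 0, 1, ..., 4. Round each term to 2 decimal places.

This is a geometric sequence.
i=0: S_0 = 2.1 * 2.13^0 = 2.1
i=1: S_1 = 2.1 * 2.13^1 ≈ 4.47
i=2: S_2 = 2.1 * 2.13^2 ≈ 9.53
i=3: S_3 = 2.1 * 2.13^3 ≈ 20.29
i=4: S_4 = 2.1 * 2.13^4 ≈ 43.23
The first 5 terms are: [2.1, 4.47, 9.53, 20.29, 43.23]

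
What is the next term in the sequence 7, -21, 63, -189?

Ratios: -21 / 7 = -3.0
This is a geometric sequence with common ratio r = -3.
Next term = -189 * -3 = 567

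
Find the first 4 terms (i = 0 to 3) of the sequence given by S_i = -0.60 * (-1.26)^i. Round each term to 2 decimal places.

This is a geometric sequence.
i=0: S_0 = -0.6 * (-1.26)^0 = -0.6
i=1: S_1 = -0.6 * (-1.26)^1 ≈ 0.76
i=2: S_2 = -0.6 * (-1.26)^2 ≈ -0.95
i=3: S_3 = -0.6 * (-1.26)^3 ≈ 1.2
The first 4 terms are: [-0.6, 0.76, -0.95, 1.2]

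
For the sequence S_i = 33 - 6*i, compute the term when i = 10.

S_10 = 33 + -6*10 = 33 + -60 = -27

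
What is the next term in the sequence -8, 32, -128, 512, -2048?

Ratios: 32 / -8 = -4.0
This is a geometric sequence with common ratio r = -4.
Next term = -2048 * -4 = 8192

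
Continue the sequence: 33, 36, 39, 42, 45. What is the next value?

Differences: 36 - 33 = 3
This is an arithmetic sequence with common difference d = 3.
Next term = 45 + 3 = 48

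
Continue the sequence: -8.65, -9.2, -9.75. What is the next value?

Differences: -9.2 - -8.65 = -0.55
This is an arithmetic sequence with common difference d = -0.55.
Next term = -9.75 + -0.55 = -10.3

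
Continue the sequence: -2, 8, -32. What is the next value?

Ratios: 8 / -2 = -4.0
This is a geometric sequence with common ratio r = -4.
Next term = -32 * -4 = 128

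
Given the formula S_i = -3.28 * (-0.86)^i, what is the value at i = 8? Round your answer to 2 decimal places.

S_8 = -3.28 * (-0.86)^8 ≈ -3.28 * 0.2992 ≈ -0.98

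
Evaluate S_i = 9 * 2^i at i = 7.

S_7 = 9 * 2^7 = 9 * 128 = 1152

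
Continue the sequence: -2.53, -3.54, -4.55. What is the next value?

Differences: -3.54 - -2.53 = -1.01
This is an arithmetic sequence with common difference d = -1.01.
Next term = -4.55 + -1.01 = -5.56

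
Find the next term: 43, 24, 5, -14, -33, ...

Differences: 24 - 43 = -19
This is an arithmetic sequence with common difference d = -19.
Next term = -33 + -19 = -52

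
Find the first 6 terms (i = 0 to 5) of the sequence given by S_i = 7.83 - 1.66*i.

This is an arithmetic sequence.
i=0: S_0 = 7.83 + -1.66*0 = 7.83
i=1: S_1 = 7.83 + -1.66*1 = 6.17
i=2: S_2 = 7.83 + -1.66*2 = 4.51
i=3: S_3 = 7.83 + -1.66*3 = 2.85
i=4: S_4 = 7.83 + -1.66*4 = 1.19
i=5: S_5 = 7.83 + -1.66*5 = -0.47
The first 6 terms are: [7.83, 6.17, 4.51, 2.85, 1.19, -0.47]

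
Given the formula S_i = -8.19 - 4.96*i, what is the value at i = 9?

S_9 = -8.19 + -4.96*9 = -8.19 + -44.64 = -52.83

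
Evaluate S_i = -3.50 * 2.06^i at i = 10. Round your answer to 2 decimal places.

S_10 = -3.5 * 2.06^10 ≈ -3.5 * 1376.1704 ≈ -4816.6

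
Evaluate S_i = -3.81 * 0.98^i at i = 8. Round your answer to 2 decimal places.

S_8 = -3.81 * 0.98^8 ≈ -3.81 * 0.8508 ≈ -3.24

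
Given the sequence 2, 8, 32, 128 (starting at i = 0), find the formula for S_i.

Check ratios: 8 / 2 = 4.0
Common ratio r = 4.
First term a = 2.
Formula: S_i = 2 * 4^i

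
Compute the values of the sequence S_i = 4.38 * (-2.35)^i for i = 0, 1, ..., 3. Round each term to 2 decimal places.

This is a geometric sequence.
i=0: S_0 = 4.38 * (-2.35)^0 = 4.38
i=1: S_1 = 4.38 * (-2.35)^1 ≈ -10.29
i=2: S_2 = 4.38 * (-2.35)^2 ≈ 24.19
i=3: S_3 = 4.38 * (-2.35)^3 ≈ -56.84
The first 4 terms are: [4.38, -10.29, 24.19, -56.84]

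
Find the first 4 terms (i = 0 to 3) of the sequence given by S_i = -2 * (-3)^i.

This is a geometric sequence.
i=0: S_0 = -2 * (-3)^0 = -2
i=1: S_1 = -2 * (-3)^1 = 6
i=2: S_2 = -2 * (-3)^2 = -18
i=3: S_3 = -2 * (-3)^3 = 54
The first 4 terms are: [-2, 6, -18, 54]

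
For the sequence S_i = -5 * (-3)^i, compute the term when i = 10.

S_10 = -5 * (-3)^10 = -5 * 59049 = -295245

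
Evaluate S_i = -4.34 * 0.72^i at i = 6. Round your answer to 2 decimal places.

S_6 = -4.34 * 0.72^6 ≈ -4.34 * 0.1393 ≈ -0.6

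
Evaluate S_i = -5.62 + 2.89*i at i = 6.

S_6 = -5.62 + 2.89*6 = -5.62 + 17.34 = 11.72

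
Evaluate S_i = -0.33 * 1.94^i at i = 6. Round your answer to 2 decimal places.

S_6 = -0.33 * 1.94^6 ≈ -0.33 * 53.3102 ≈ -17.59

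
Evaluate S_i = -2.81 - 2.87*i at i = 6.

S_6 = -2.81 + -2.87*6 = -2.81 + -17.22 = -20.03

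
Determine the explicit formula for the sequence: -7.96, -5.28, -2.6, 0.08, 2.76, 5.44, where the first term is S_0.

Check differences: -5.28 - -7.96 = 2.68
-2.6 - -5.28 = 2.68
Common difference d = 2.68.
First term a = -7.96.
Formula: S_i = -7.96 + 2.68*i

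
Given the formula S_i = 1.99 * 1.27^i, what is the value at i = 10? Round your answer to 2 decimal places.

S_10 = 1.99 * 1.27^10 ≈ 1.99 * 10.9153 ≈ 21.72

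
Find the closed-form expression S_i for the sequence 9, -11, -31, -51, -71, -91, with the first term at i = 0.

Check differences: -11 - 9 = -20
-31 - -11 = -20
Common difference d = -20.
First term a = 9.
Formula: S_i = 9 - 20*i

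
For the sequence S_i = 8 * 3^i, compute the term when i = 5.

S_5 = 8 * 3^5 = 8 * 243 = 1944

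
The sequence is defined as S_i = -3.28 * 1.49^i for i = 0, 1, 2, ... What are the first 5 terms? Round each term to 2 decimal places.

This is a geometric sequence.
i=0: S_0 = -3.28 * 1.49^0 = -3.28
i=1: S_1 = -3.28 * 1.49^1 ≈ -4.89
i=2: S_2 = -3.28 * 1.49^2 ≈ -7.28
i=3: S_3 = -3.28 * 1.49^3 ≈ -10.85
i=4: S_4 = -3.28 * 1.49^4 ≈ -16.17
The first 5 terms are: [-3.28, -4.89, -7.28, -10.85, -16.17]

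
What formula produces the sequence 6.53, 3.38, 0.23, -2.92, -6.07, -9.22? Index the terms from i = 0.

Check differences: 3.38 - 6.53 = -3.15
0.23 - 3.38 = -3.15
Common difference d = -3.15.
First term a = 6.53.
Formula: S_i = 6.53 - 3.15*i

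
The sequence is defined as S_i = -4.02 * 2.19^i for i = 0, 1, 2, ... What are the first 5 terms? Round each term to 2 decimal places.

This is a geometric sequence.
i=0: S_0 = -4.02 * 2.19^0 = -4.02
i=1: S_1 = -4.02 * 2.19^1 ≈ -8.8
i=2: S_2 = -4.02 * 2.19^2 ≈ -19.28
i=3: S_3 = -4.02 * 2.19^3 ≈ -42.22
i=4: S_4 = -4.02 * 2.19^4 ≈ -92.47
The first 5 terms are: [-4.02, -8.8, -19.28, -42.22, -92.47]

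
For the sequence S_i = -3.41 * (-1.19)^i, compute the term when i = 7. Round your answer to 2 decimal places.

S_7 = -3.41 * (-1.19)^7 ≈ -3.41 * -3.3793 ≈ 11.52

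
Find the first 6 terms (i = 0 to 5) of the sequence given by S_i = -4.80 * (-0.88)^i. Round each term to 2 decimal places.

This is a geometric sequence.
i=0: S_0 = -4.8 * (-0.88)^0 = -4.8
i=1: S_1 = -4.8 * (-0.88)^1 ≈ 4.22
i=2: S_2 = -4.8 * (-0.88)^2 ≈ -3.72
i=3: S_3 = -4.8 * (-0.88)^3 ≈ 3.27
i=4: S_4 = -4.8 * (-0.88)^4 ≈ -2.88
i=5: S_5 = -4.8 * (-0.88)^5 ≈ 2.53
The first 6 terms are: [-4.8, 4.22, -3.72, 3.27, -2.88, 2.53]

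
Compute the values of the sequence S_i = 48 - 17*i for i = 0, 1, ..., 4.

This is an arithmetic sequence.
i=0: S_0 = 48 + -17*0 = 48
i=1: S_1 = 48 + -17*1 = 31
i=2: S_2 = 48 + -17*2 = 14
i=3: S_3 = 48 + -17*3 = -3
i=4: S_4 = 48 + -17*4 = -20
The first 5 terms are: [48, 31, 14, -3, -20]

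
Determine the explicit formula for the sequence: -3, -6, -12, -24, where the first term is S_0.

Check ratios: -6 / -3 = 2.0
Common ratio r = 2.
First term a = -3.
Formula: S_i = -3 * 2^i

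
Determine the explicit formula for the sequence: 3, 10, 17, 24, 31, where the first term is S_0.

Check differences: 10 - 3 = 7
17 - 10 = 7
Common difference d = 7.
First term a = 3.
Formula: S_i = 3 + 7*i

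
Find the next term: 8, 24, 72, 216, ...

Ratios: 24 / 8 = 3.0
This is a geometric sequence with common ratio r = 3.
Next term = 216 * 3 = 648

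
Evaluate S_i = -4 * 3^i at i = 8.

S_8 = -4 * 3^8 = -4 * 6561 = -26244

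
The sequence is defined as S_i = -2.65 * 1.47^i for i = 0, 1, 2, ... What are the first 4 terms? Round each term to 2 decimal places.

This is a geometric sequence.
i=0: S_0 = -2.65 * 1.47^0 = -2.65
i=1: S_1 = -2.65 * 1.47^1 ≈ -3.9
i=2: S_2 = -2.65 * 1.47^2 ≈ -5.73
i=3: S_3 = -2.65 * 1.47^3 ≈ -8.42
The first 4 terms are: [-2.65, -3.9, -5.73, -8.42]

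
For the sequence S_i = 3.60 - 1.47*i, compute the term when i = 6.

S_6 = 3.6 + -1.47*6 = 3.6 + -8.82 = -5.22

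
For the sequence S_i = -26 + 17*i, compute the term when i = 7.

S_7 = -26 + 17*7 = -26 + 119 = 93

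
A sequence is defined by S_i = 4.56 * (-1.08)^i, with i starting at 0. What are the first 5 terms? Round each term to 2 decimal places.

This is a geometric sequence.
i=0: S_0 = 4.56 * (-1.08)^0 = 4.56
i=1: S_1 = 4.56 * (-1.08)^1 ≈ -4.92
i=2: S_2 = 4.56 * (-1.08)^2 ≈ 5.32
i=3: S_3 = 4.56 * (-1.08)^3 ≈ -5.74
i=4: S_4 = 4.56 * (-1.08)^4 ≈ 6.2
The first 5 terms are: [4.56, -4.92, 5.32, -5.74, 6.2]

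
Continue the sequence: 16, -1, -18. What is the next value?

Differences: -1 - 16 = -17
This is an arithmetic sequence with common difference d = -17.
Next term = -18 + -17 = -35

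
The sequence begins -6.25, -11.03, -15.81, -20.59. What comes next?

Differences: -11.03 - -6.25 = -4.78
This is an arithmetic sequence with common difference d = -4.78.
Next term = -20.59 + -4.78 = -25.37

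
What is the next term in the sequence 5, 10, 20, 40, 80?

Ratios: 10 / 5 = 2.0
This is a geometric sequence with common ratio r = 2.
Next term = 80 * 2 = 160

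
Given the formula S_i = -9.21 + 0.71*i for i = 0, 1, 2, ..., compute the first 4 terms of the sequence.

This is an arithmetic sequence.
i=0: S_0 = -9.21 + 0.71*0 = -9.21
i=1: S_1 = -9.21 + 0.71*1 = -8.5
i=2: S_2 = -9.21 + 0.71*2 = -7.79
i=3: S_3 = -9.21 + 0.71*3 = -7.08
The first 4 terms are: [-9.21, -8.5, -7.79, -7.08]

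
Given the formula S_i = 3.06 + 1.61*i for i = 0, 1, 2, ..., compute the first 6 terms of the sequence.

This is an arithmetic sequence.
i=0: S_0 = 3.06 + 1.61*0 = 3.06
i=1: S_1 = 3.06 + 1.61*1 = 4.67
i=2: S_2 = 3.06 + 1.61*2 = 6.28
i=3: S_3 = 3.06 + 1.61*3 = 7.89
i=4: S_4 = 3.06 + 1.61*4 = 9.5
i=5: S_5 = 3.06 + 1.61*5 = 11.11
The first 6 terms are: [3.06, 4.67, 6.28, 7.89, 9.5, 11.11]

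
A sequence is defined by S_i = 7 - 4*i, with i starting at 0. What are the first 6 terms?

This is an arithmetic sequence.
i=0: S_0 = 7 + -4*0 = 7
i=1: S_1 = 7 + -4*1 = 3
i=2: S_2 = 7 + -4*2 = -1
i=3: S_3 = 7 + -4*3 = -5
i=4: S_4 = 7 + -4*4 = -9
i=5: S_5 = 7 + -4*5 = -13
The first 6 terms are: [7, 3, -1, -5, -9, -13]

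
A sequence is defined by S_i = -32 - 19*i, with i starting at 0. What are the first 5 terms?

This is an arithmetic sequence.
i=0: S_0 = -32 + -19*0 = -32
i=1: S_1 = -32 + -19*1 = -51
i=2: S_2 = -32 + -19*2 = -70
i=3: S_3 = -32 + -19*3 = -89
i=4: S_4 = -32 + -19*4 = -108
The first 5 terms are: [-32, -51, -70, -89, -108]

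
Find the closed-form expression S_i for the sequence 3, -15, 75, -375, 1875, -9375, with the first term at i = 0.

Check ratios: -15 / 3 = -5.0
Common ratio r = -5.
First term a = 3.
Formula: S_i = 3 * (-5)^i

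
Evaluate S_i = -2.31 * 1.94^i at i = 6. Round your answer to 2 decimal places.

S_6 = -2.31 * 1.94^6 ≈ -2.31 * 53.3102 ≈ -123.15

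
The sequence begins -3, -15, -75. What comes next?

Ratios: -15 / -3 = 5.0
This is a geometric sequence with common ratio r = 5.
Next term = -75 * 5 = -375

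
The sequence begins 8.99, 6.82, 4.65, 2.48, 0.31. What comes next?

Differences: 6.82 - 8.99 = -2.17
This is an arithmetic sequence with common difference d = -2.17.
Next term = 0.31 + -2.17 = -1.86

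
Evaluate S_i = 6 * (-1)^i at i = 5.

S_5 = 6 * (-1)^5 = 6 * -1 = -6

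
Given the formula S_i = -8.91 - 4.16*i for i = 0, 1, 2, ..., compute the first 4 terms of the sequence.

This is an arithmetic sequence.
i=0: S_0 = -8.91 + -4.16*0 = -8.91
i=1: S_1 = -8.91 + -4.16*1 = -13.07
i=2: S_2 = -8.91 + -4.16*2 = -17.23
i=3: S_3 = -8.91 + -4.16*3 = -21.39
The first 4 terms are: [-8.91, -13.07, -17.23, -21.39]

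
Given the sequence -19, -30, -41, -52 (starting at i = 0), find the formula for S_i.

Check differences: -30 - -19 = -11
-41 - -30 = -11
Common difference d = -11.
First term a = -19.
Formula: S_i = -19 - 11*i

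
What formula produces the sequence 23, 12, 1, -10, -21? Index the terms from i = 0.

Check differences: 12 - 23 = -11
1 - 12 = -11
Common difference d = -11.
First term a = 23.
Formula: S_i = 23 - 11*i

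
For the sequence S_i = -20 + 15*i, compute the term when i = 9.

S_9 = -20 + 15*9 = -20 + 135 = 115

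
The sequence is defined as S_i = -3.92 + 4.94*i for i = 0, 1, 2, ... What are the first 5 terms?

This is an arithmetic sequence.
i=0: S_0 = -3.92 + 4.94*0 = -3.92
i=1: S_1 = -3.92 + 4.94*1 = 1.02
i=2: S_2 = -3.92 + 4.94*2 = 5.96
i=3: S_3 = -3.92 + 4.94*3 = 10.9
i=4: S_4 = -3.92 + 4.94*4 = 15.84
The first 5 terms are: [-3.92, 1.02, 5.96, 10.9, 15.84]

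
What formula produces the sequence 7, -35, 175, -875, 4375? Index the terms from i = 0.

Check ratios: -35 / 7 = -5.0
Common ratio r = -5.
First term a = 7.
Formula: S_i = 7 * (-5)^i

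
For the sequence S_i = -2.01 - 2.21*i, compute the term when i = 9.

S_9 = -2.01 + -2.21*9 = -2.01 + -19.89 = -21.9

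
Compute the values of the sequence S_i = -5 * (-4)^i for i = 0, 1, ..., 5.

This is a geometric sequence.
i=0: S_0 = -5 * (-4)^0 = -5
i=1: S_1 = -5 * (-4)^1 = 20
i=2: S_2 = -5 * (-4)^2 = -80
i=3: S_3 = -5 * (-4)^3 = 320
i=4: S_4 = -5 * (-4)^4 = -1280
i=5: S_5 = -5 * (-4)^5 = 5120
The first 6 terms are: [-5, 20, -80, 320, -1280, 5120]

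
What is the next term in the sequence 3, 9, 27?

Ratios: 9 / 3 = 3.0
This is a geometric sequence with common ratio r = 3.
Next term = 27 * 3 = 81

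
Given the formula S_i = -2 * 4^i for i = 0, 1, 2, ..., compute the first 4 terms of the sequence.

This is a geometric sequence.
i=0: S_0 = -2 * 4^0 = -2
i=1: S_1 = -2 * 4^1 = -8
i=2: S_2 = -2 * 4^2 = -32
i=3: S_3 = -2 * 4^3 = -128
The first 4 terms are: [-2, -8, -32, -128]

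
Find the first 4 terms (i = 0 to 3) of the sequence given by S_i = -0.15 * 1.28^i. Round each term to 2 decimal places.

This is a geometric sequence.
i=0: S_0 = -0.15 * 1.28^0 = -0.15
i=1: S_1 = -0.15 * 1.28^1 ≈ -0.19
i=2: S_2 = -0.15 * 1.28^2 ≈ -0.25
i=3: S_3 = -0.15 * 1.28^3 ≈ -0.31
The first 4 terms are: [-0.15, -0.19, -0.25, -0.31]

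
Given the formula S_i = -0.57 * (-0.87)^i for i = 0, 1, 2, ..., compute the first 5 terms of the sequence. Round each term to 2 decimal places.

This is a geometric sequence.
i=0: S_0 = -0.57 * (-0.87)^0 = -0.57
i=1: S_1 = -0.57 * (-0.87)^1 ≈ 0.5
i=2: S_2 = -0.57 * (-0.87)^2 ≈ -0.43
i=3: S_3 = -0.57 * (-0.87)^3 ≈ 0.38
i=4: S_4 = -0.57 * (-0.87)^4 ≈ -0.33
The first 5 terms are: [-0.57, 0.5, -0.43, 0.38, -0.33]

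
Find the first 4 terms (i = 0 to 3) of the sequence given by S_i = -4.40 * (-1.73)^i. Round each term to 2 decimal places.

This is a geometric sequence.
i=0: S_0 = -4.4 * (-1.73)^0 = -4.4
i=1: S_1 = -4.4 * (-1.73)^1 ≈ 7.61
i=2: S_2 = -4.4 * (-1.73)^2 ≈ -13.17
i=3: S_3 = -4.4 * (-1.73)^3 ≈ 22.78
The first 4 terms are: [-4.4, 7.61, -13.17, 22.78]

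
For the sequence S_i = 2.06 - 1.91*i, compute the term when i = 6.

S_6 = 2.06 + -1.91*6 = 2.06 + -11.46 = -9.4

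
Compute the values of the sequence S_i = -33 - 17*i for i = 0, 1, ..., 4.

This is an arithmetic sequence.
i=0: S_0 = -33 + -17*0 = -33
i=1: S_1 = -33 + -17*1 = -50
i=2: S_2 = -33 + -17*2 = -67
i=3: S_3 = -33 + -17*3 = -84
i=4: S_4 = -33 + -17*4 = -101
The first 5 terms are: [-33, -50, -67, -84, -101]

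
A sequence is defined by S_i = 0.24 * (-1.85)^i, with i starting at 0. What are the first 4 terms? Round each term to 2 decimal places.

This is a geometric sequence.
i=0: S_0 = 0.24 * (-1.85)^0 = 0.24
i=1: S_1 = 0.24 * (-1.85)^1 ≈ -0.44
i=2: S_2 = 0.24 * (-1.85)^2 ≈ 0.82
i=3: S_3 = 0.24 * (-1.85)^3 ≈ -1.52
The first 4 terms are: [0.24, -0.44, 0.82, -1.52]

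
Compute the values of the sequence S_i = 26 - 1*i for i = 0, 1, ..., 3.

This is an arithmetic sequence.
i=0: S_0 = 26 + -1*0 = 26
i=1: S_1 = 26 + -1*1 = 25
i=2: S_2 = 26 + -1*2 = 24
i=3: S_3 = 26 + -1*3 = 23
The first 4 terms are: [26, 25, 24, 23]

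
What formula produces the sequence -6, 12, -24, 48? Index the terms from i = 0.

Check ratios: 12 / -6 = -2.0
Common ratio r = -2.
First term a = -6.
Formula: S_i = -6 * (-2)^i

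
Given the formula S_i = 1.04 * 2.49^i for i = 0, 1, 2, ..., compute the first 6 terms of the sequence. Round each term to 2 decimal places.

This is a geometric sequence.
i=0: S_0 = 1.04 * 2.49^0 = 1.04
i=1: S_1 = 1.04 * 2.49^1 ≈ 2.59
i=2: S_2 = 1.04 * 2.49^2 ≈ 6.45
i=3: S_3 = 1.04 * 2.49^3 ≈ 16.06
i=4: S_4 = 1.04 * 2.49^4 ≈ 39.98
i=5: S_5 = 1.04 * 2.49^5 ≈ 99.55
The first 6 terms are: [1.04, 2.59, 6.45, 16.06, 39.98, 99.55]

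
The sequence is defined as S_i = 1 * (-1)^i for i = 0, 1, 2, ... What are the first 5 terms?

This is a geometric sequence.
i=0: S_0 = 1 * (-1)^0 = 1
i=1: S_1 = 1 * (-1)^1 = -1
i=2: S_2 = 1 * (-1)^2 = 1
i=3: S_3 = 1 * (-1)^3 = -1
i=4: S_4 = 1 * (-1)^4 = 1
The first 5 terms are: [1, -1, 1, -1, 1]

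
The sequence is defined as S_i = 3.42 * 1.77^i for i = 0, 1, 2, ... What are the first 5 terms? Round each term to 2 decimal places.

This is a geometric sequence.
i=0: S_0 = 3.42 * 1.77^0 = 3.42
i=1: S_1 = 3.42 * 1.77^1 ≈ 6.05
i=2: S_2 = 3.42 * 1.77^2 ≈ 10.71
i=3: S_3 = 3.42 * 1.77^3 ≈ 18.96
i=4: S_4 = 3.42 * 1.77^4 ≈ 33.57
The first 5 terms are: [3.42, 6.05, 10.71, 18.96, 33.57]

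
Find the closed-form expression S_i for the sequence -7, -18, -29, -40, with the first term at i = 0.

Check differences: -18 - -7 = -11
-29 - -18 = -11
Common difference d = -11.
First term a = -7.
Formula: S_i = -7 - 11*i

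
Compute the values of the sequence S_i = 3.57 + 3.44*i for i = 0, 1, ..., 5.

This is an arithmetic sequence.
i=0: S_0 = 3.57 + 3.44*0 = 3.57
i=1: S_1 = 3.57 + 3.44*1 = 7.01
i=2: S_2 = 3.57 + 3.44*2 = 10.45
i=3: S_3 = 3.57 + 3.44*3 = 13.89
i=4: S_4 = 3.57 + 3.44*4 = 17.33
i=5: S_5 = 3.57 + 3.44*5 = 20.77
The first 6 terms are: [3.57, 7.01, 10.45, 13.89, 17.33, 20.77]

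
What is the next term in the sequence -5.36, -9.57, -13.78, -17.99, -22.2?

Differences: -9.57 - -5.36 = -4.21
This is an arithmetic sequence with common difference d = -4.21.
Next term = -22.2 + -4.21 = -26.41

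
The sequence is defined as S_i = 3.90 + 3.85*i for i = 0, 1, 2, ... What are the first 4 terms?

This is an arithmetic sequence.
i=0: S_0 = 3.9 + 3.85*0 = 3.9
i=1: S_1 = 3.9 + 3.85*1 = 7.75
i=2: S_2 = 3.9 + 3.85*2 = 11.6
i=3: S_3 = 3.9 + 3.85*3 = 15.45
The first 4 terms are: [3.9, 7.75, 11.6, 15.45]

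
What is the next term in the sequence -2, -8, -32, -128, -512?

Ratios: -8 / -2 = 4.0
This is a geometric sequence with common ratio r = 4.
Next term = -512 * 4 = -2048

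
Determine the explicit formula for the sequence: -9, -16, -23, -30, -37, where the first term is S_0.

Check differences: -16 - -9 = -7
-23 - -16 = -7
Common difference d = -7.
First term a = -9.
Formula: S_i = -9 - 7*i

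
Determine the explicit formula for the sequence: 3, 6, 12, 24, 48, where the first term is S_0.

Check ratios: 6 / 3 = 2.0
Common ratio r = 2.
First term a = 3.
Formula: S_i = 3 * 2^i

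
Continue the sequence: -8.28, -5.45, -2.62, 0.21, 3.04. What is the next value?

Differences: -5.45 - -8.28 = 2.83
This is an arithmetic sequence with common difference d = 2.83.
Next term = 3.04 + 2.83 = 5.87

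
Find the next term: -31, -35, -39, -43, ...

Differences: -35 - -31 = -4
This is an arithmetic sequence with common difference d = -4.
Next term = -43 + -4 = -47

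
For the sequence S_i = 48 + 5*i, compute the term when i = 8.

S_8 = 48 + 5*8 = 48 + 40 = 88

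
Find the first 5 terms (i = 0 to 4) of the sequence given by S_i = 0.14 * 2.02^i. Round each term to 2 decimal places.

This is a geometric sequence.
i=0: S_0 = 0.14 * 2.02^0 = 0.14
i=1: S_1 = 0.14 * 2.02^1 ≈ 0.28
i=2: S_2 = 0.14 * 2.02^2 ≈ 0.57
i=3: S_3 = 0.14 * 2.02^3 ≈ 1.15
i=4: S_4 = 0.14 * 2.02^4 ≈ 2.33
The first 5 terms are: [0.14, 0.28, 0.57, 1.15, 2.33]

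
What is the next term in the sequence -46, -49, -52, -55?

Differences: -49 - -46 = -3
This is an arithmetic sequence with common difference d = -3.
Next term = -55 + -3 = -58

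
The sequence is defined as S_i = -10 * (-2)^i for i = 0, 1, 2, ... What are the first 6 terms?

This is a geometric sequence.
i=0: S_0 = -10 * (-2)^0 = -10
i=1: S_1 = -10 * (-2)^1 = 20
i=2: S_2 = -10 * (-2)^2 = -40
i=3: S_3 = -10 * (-2)^3 = 80
i=4: S_4 = -10 * (-2)^4 = -160
i=5: S_5 = -10 * (-2)^5 = 320
The first 6 terms are: [-10, 20, -40, 80, -160, 320]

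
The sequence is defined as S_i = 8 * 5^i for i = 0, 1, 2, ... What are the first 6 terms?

This is a geometric sequence.
i=0: S_0 = 8 * 5^0 = 8
i=1: S_1 = 8 * 5^1 = 40
i=2: S_2 = 8 * 5^2 = 200
i=3: S_3 = 8 * 5^3 = 1000
i=4: S_4 = 8 * 5^4 = 5000
i=5: S_5 = 8 * 5^5 = 25000
The first 6 terms are: [8, 40, 200, 1000, 5000, 25000]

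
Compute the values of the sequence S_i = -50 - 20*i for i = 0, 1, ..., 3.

This is an arithmetic sequence.
i=0: S_0 = -50 + -20*0 = -50
i=1: S_1 = -50 + -20*1 = -70
i=2: S_2 = -50 + -20*2 = -90
i=3: S_3 = -50 + -20*3 = -110
The first 4 terms are: [-50, -70, -90, -110]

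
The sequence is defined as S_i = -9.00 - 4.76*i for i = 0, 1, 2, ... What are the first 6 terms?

This is an arithmetic sequence.
i=0: S_0 = -9.0 + -4.76*0 = -9.0
i=1: S_1 = -9.0 + -4.76*1 = -13.76
i=2: S_2 = -9.0 + -4.76*2 = -18.52
i=3: S_3 = -9.0 + -4.76*3 = -23.28
i=4: S_4 = -9.0 + -4.76*4 = -28.04
i=5: S_5 = -9.0 + -4.76*5 = -32.8
The first 6 terms are: [-9.0, -13.76, -18.52, -23.28, -28.04, -32.8]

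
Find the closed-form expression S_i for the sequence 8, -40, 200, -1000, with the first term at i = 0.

Check ratios: -40 / 8 = -5.0
Common ratio r = -5.
First term a = 8.
Formula: S_i = 8 * (-5)^i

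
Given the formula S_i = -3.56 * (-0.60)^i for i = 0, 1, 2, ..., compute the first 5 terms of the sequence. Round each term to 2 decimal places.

This is a geometric sequence.
i=0: S_0 = -3.56 * (-0.6)^0 = -3.56
i=1: S_1 = -3.56 * (-0.6)^1 ≈ 2.14
i=2: S_2 = -3.56 * (-0.6)^2 ≈ -1.28
i=3: S_3 = -3.56 * (-0.6)^3 ≈ 0.77
i=4: S_4 = -3.56 * (-0.6)^4 ≈ -0.46
The first 5 terms are: [-3.56, 2.14, -1.28, 0.77, -0.46]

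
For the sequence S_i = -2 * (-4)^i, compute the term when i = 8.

S_8 = -2 * (-4)^8 = -2 * 65536 = -131072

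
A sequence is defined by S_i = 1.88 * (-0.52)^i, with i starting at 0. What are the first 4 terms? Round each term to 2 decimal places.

This is a geometric sequence.
i=0: S_0 = 1.88 * (-0.52)^0 = 1.88
i=1: S_1 = 1.88 * (-0.52)^1 ≈ -0.98
i=2: S_2 = 1.88 * (-0.52)^2 ≈ 0.51
i=3: S_3 = 1.88 * (-0.52)^3 ≈ -0.26
The first 4 terms are: [1.88, -0.98, 0.51, -0.26]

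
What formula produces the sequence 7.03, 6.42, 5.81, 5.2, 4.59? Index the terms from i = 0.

Check differences: 6.42 - 7.03 = -0.61
5.81 - 6.42 = -0.61
Common difference d = -0.61.
First term a = 7.03.
Formula: S_i = 7.03 - 0.61*i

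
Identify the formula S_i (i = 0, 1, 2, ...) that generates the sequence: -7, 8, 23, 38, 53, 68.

Check differences: 8 - -7 = 15
23 - 8 = 15
Common difference d = 15.
First term a = -7.
Formula: S_i = -7 + 15*i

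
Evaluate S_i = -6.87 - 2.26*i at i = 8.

S_8 = -6.87 + -2.26*8 = -6.87 + -18.08 = -24.95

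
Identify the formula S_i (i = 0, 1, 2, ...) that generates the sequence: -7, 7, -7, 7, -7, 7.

Check ratios: 7 / -7 = -1.0
Common ratio r = -1.
First term a = -7.
Formula: S_i = -7 * (-1)^i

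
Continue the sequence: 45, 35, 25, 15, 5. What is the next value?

Differences: 35 - 45 = -10
This is an arithmetic sequence with common difference d = -10.
Next term = 5 + -10 = -5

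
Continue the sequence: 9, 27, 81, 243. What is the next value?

Ratios: 27 / 9 = 3.0
This is a geometric sequence with common ratio r = 3.
Next term = 243 * 3 = 729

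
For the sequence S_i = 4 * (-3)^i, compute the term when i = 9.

S_9 = 4 * (-3)^9 = 4 * -19683 = -78732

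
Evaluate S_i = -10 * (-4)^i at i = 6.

S_6 = -10 * (-4)^6 = -10 * 4096 = -40960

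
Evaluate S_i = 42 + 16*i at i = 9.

S_9 = 42 + 16*9 = 42 + 144 = 186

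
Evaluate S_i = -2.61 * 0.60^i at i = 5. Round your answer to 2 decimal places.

S_5 = -2.61 * 0.6^5 ≈ -2.61 * 0.0778 ≈ -0.2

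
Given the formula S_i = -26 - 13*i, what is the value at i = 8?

S_8 = -26 + -13*8 = -26 + -104 = -130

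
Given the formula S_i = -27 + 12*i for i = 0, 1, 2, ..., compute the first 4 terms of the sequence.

This is an arithmetic sequence.
i=0: S_0 = -27 + 12*0 = -27
i=1: S_1 = -27 + 12*1 = -15
i=2: S_2 = -27 + 12*2 = -3
i=3: S_3 = -27 + 12*3 = 9
The first 4 terms are: [-27, -15, -3, 9]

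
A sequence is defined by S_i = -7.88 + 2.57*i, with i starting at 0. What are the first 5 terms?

This is an arithmetic sequence.
i=0: S_0 = -7.88 + 2.57*0 = -7.88
i=1: S_1 = -7.88 + 2.57*1 = -5.31
i=2: S_2 = -7.88 + 2.57*2 = -2.74
i=3: S_3 = -7.88 + 2.57*3 = -0.17
i=4: S_4 = -7.88 + 2.57*4 = 2.4
The first 5 terms are: [-7.88, -5.31, -2.74, -0.17, 2.4]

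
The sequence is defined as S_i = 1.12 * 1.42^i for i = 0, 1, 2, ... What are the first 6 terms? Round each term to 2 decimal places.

This is a geometric sequence.
i=0: S_0 = 1.12 * 1.42^0 = 1.12
i=1: S_1 = 1.12 * 1.42^1 ≈ 1.59
i=2: S_2 = 1.12 * 1.42^2 ≈ 2.26
i=3: S_3 = 1.12 * 1.42^3 ≈ 3.21
i=4: S_4 = 1.12 * 1.42^4 ≈ 4.55
i=5: S_5 = 1.12 * 1.42^5 ≈ 6.47
The first 6 terms are: [1.12, 1.59, 2.26, 3.21, 4.55, 6.47]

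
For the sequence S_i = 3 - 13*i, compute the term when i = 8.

S_8 = 3 + -13*8 = 3 + -104 = -101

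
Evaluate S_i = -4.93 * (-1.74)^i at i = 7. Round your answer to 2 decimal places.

S_7 = -4.93 * (-1.74)^7 ≈ -4.93 * -48.2886 ≈ 238.06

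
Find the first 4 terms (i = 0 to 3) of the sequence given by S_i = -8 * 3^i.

This is a geometric sequence.
i=0: S_0 = -8 * 3^0 = -8
i=1: S_1 = -8 * 3^1 = -24
i=2: S_2 = -8 * 3^2 = -72
i=3: S_3 = -8 * 3^3 = -216
The first 4 terms are: [-8, -24, -72, -216]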